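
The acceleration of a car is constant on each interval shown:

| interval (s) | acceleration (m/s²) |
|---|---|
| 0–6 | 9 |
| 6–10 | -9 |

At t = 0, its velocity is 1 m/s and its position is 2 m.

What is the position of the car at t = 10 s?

318 m

On each constant-a segment, Δv = aΔt and Δx = v₀Δt + ½aΔt²; chain segment to segment.
0–6 s: v starts 1 m/s; Δx = 1·6 + ½·9·6² = 168 m; v ends 55 m/s.
6–10 s: v starts 55 m/s; Δx = 55·4 + ½·-9·4² = 148 m; v ends 19 m/s.
x(10) = 2 + Σ Δx = 318 m.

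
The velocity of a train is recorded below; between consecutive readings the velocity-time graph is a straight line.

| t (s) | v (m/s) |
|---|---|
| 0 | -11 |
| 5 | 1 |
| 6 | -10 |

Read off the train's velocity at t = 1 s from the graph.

On 0–5 s the graph is linear from -11 to 1 m/s: v(1) = -11 + (1 − -11)·(1 − 0)/(5 − 0) = -8.6 m/s.

-8.6 m/s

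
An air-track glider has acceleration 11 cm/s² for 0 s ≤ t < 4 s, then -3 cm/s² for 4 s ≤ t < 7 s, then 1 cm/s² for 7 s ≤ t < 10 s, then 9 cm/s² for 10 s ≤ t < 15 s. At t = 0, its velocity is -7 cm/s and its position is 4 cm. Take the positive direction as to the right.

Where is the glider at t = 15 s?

517.5 cm

On each constant-a segment, Δv = aΔt and Δx = v₀Δt + ½aΔt²; chain segment to segment.
0–4 s: v starts -7 cm/s; Δx = -7·4 + ½·11·4² = 60 cm; v ends 37 cm/s.
4–7 s: v starts 37 cm/s; Δx = 37·3 + ½·-3·3² = 97.5 cm; v ends 28 cm/s.
7–10 s: v starts 28 cm/s; Δx = 28·3 + ½·1·3² = 88.5 cm; v ends 31 cm/s.
10–15 s: v starts 31 cm/s; Δx = 31·5 + ½·9·5² = 267.5 cm; v ends 76 cm/s.
x(15) = 4 + Σ Δx = 517.5 cm.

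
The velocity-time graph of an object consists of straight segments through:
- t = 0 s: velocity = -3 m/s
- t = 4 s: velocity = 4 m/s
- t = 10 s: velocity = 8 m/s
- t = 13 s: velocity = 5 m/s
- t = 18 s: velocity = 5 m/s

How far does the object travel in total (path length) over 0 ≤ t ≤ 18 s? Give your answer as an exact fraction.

Distance (not displacement) is the total path length: add the absolute areas under v-t.
0–4 s: v = 0 at t = 12/7 s; triangle areas 18/7 + 32/7 = 50/7 m
4–10 s: |½(4 + 8)(6)| = 36 m
10–13 s: |½(8 + 5)(3)| = 19.5 m
13–18 s: |5| × 5 = 25 m
Total distance = 1227/14 m

1227/14 m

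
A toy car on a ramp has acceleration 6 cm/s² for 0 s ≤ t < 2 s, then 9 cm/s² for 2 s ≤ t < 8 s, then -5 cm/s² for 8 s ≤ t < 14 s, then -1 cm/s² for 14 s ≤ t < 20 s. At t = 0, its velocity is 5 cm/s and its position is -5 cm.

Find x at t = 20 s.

On each constant-a segment, Δv = aΔt and Δx = v₀Δt + ½aΔt²; chain segment to segment.
0–2 s: v starts 5 cm/s; Δx = 5·2 + ½·6·2² = 22 cm; v ends 17 cm/s.
2–8 s: v starts 17 cm/s; Δx = 17·6 + ½·9·6² = 264 cm; v ends 71 cm/s.
8–14 s: v starts 71 cm/s; Δx = 71·6 + ½·-5·6² = 336 cm; v ends 41 cm/s.
14–20 s: v starts 41 cm/s; Δx = 41·6 + ½·-1·6² = 228 cm; v ends 35 cm/s.
x(20) = -5 + Σ Δx = 845 cm.

845 cm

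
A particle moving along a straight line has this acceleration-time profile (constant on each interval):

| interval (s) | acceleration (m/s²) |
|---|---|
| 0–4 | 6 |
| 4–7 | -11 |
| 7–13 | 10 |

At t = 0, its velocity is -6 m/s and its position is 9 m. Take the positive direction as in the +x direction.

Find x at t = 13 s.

On each constant-a segment, Δv = aΔt and Δx = v₀Δt + ½aΔt²; chain segment to segment.
0–4 s: v starts -6 m/s; Δx = -6·4 + ½·6·4² = 24 m; v ends 18 m/s.
4–7 s: v starts 18 m/s; Δx = 18·3 + ½·-11·3² = 4.5 m; v ends -15 m/s.
7–13 s: v starts -15 m/s; Δx = -15·6 + ½·10·6² = 90 m; v ends 45 m/s.
x(13) = 9 + Σ Δx = 127.5 m.

127.5 m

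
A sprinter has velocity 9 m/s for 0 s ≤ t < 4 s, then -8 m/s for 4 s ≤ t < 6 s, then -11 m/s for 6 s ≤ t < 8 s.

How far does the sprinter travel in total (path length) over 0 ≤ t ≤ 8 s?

74 m

Total distance travelled is ∫|v| dt — sum the magnitudes of each area piece.
0–4 s: |9| × 4 = 36 m
4–6 s: |-8| × 2 = 16 m
6–8 s: |-11| × 2 = 22 m
Total distance = 74 m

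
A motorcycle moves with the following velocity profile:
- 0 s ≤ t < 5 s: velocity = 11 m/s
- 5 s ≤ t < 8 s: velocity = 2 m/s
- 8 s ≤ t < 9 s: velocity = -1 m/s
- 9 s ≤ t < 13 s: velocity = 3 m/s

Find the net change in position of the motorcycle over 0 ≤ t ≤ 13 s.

72 m

Net displacement equals the area under the velocity-time graph (areas below the axis count negative).
0–5 s: 11 × 5 = 55 m
5–8 s: 2 × 3 = 6 m
8–9 s: -1 × 1 = -1 m
9–13 s: 3 × 4 = 12 m
Net displacement = 72 m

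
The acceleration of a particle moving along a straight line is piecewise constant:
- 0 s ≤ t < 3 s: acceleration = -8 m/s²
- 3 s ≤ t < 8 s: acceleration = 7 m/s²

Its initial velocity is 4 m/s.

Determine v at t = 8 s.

Δv equals the area under the a-t graph; then v = v₀ + Δv.
0–3 s: -8 × 3 = -24 m/s
3–8 s: 7 × 5 = 35 m/s
Δv = 11 m/s, so v(8) = 4 + (11) = 15 m/s.

15 m/s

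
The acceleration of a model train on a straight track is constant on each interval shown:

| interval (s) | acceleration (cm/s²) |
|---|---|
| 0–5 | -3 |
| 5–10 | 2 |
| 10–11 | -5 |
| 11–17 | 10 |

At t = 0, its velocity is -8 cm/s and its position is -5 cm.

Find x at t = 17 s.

-116 cm

On each constant-a segment, Δv = aΔt and Δx = v₀Δt + ½aΔt²; chain segment to segment.
0–5 s: v starts -8 cm/s; Δx = -8·5 + ½·-3·5² = -77.5 cm; v ends -23 cm/s.
5–10 s: v starts -23 cm/s; Δx = -23·5 + ½·2·5² = -90 cm; v ends -13 cm/s.
10–11 s: v starts -13 cm/s; Δx = -13·1 + ½·-5·1² = -15.5 cm; v ends -18 cm/s.
11–17 s: v starts -18 cm/s; Δx = -18·6 + ½·10·6² = 72 cm; v ends 42 cm/s.
x(17) = -5 + Σ Δx = -116 cm.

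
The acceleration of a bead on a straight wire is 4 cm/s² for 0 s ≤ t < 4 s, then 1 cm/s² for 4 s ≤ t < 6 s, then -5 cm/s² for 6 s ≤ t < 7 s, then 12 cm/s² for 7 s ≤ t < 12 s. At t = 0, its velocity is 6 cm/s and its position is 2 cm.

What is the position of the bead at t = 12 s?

On each constant-a segment, Δv = aΔt and Δx = v₀Δt + ½aΔt²; chain segment to segment.
0–4 s: v starts 6 cm/s; Δx = 6·4 + ½·4·4² = 56 cm; v ends 22 cm/s.
4–6 s: v starts 22 cm/s; Δx = 22·2 + ½·1·2² = 46 cm; v ends 24 cm/s.
6–7 s: v starts 24 cm/s; Δx = 24·1 + ½·-5·1² = 21.5 cm; v ends 19 cm/s.
7–12 s: v starts 19 cm/s; Δx = 19·5 + ½·12·5² = 245 cm; v ends 79 cm/s.
x(12) = 2 + Σ Δx = 370.5 cm.

370.5 cm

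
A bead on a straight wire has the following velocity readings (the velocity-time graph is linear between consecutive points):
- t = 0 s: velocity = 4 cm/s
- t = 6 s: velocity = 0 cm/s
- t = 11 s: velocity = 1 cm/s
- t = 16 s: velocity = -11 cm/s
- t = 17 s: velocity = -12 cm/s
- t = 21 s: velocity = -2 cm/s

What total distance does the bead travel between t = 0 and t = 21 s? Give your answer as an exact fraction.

953/12 cm

Distance (not displacement) is the total path length: add the absolute areas under v-t.
0–6 s: |½(4 + 0)(6)| = 12 cm
6–11 s: |½(0 + 1)(5)| = 2.5 cm
11–16 s: v = 0 at t = 137/12 s; triangle areas 5/24 + 605/24 = 305/12 cm
16–17 s: |½(-11 + -12)(1)| = 11.5 cm
17–21 s: |½(-12 + -2)(4)| = 28 cm
Total distance = 953/12 cm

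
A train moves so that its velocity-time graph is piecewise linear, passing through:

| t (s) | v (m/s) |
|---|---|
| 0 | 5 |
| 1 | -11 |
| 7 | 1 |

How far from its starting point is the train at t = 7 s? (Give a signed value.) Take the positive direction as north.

Net displacement equals the area under the velocity-time graph (areas below the axis count negative).
0–1 s: ½(5 + -11)(1) = -3 m
1–7 s: ½(-11 + 1)(6) = -30 m
Net displacement = -33 m

-33 m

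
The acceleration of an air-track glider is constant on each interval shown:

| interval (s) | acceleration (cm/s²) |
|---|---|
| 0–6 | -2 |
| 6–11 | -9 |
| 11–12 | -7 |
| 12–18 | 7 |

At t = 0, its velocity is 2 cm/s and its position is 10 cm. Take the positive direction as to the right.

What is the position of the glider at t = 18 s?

-481 cm

On each constant-a segment, Δv = aΔt and Δx = v₀Δt + ½aΔt²; chain segment to segment.
0–6 s: v starts 2 cm/s; Δx = 2·6 + ½·-2·6² = -24 cm; v ends -10 cm/s.
6–11 s: v starts -10 cm/s; Δx = -10·5 + ½·-9·5² = -162.5 cm; v ends -55 cm/s.
11–12 s: v starts -55 cm/s; Δx = -55·1 + ½·-7·1² = -58.5 cm; v ends -62 cm/s.
12–18 s: v starts -62 cm/s; Δx = -62·6 + ½·7·6² = -246 cm; v ends -20 cm/s.
x(18) = 10 + Σ Δx = -481 cm.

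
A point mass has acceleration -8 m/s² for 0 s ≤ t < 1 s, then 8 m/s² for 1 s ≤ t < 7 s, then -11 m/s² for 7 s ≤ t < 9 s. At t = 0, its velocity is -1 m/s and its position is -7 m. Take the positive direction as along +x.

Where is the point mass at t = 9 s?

134 m

On each constant-a segment, Δv = aΔt and Δx = v₀Δt + ½aΔt²; chain segment to segment.
0–1 s: v starts -1 m/s; Δx = -1·1 + ½·-8·1² = -5 m; v ends -9 m/s.
1–7 s: v starts -9 m/s; Δx = -9·6 + ½·8·6² = 90 m; v ends 39 m/s.
7–9 s: v starts 39 m/s; Δx = 39·2 + ½·-11·2² = 56 m; v ends 17 m/s.
x(9) = -7 + Σ Δx = 134 m.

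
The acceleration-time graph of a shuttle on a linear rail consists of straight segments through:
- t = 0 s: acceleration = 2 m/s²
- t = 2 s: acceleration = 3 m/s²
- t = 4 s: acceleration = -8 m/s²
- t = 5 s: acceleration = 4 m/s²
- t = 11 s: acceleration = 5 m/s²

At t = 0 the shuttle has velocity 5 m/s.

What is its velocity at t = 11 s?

Δv equals the area under the a-t graph; then v = v₀ + Δv.
0–2 s: ½(2 + 3)(2) = 5 m/s
2–4 s: ½(3 + -8)(2) = -5 m/s
4–5 s: ½(-8 + 4)(1) = -2 m/s
5–11 s: ½(4 + 5)(6) = 27 m/s
Δv = 25 m/s, so v(11) = 5 + (25) = 30 m/s.

30 m/s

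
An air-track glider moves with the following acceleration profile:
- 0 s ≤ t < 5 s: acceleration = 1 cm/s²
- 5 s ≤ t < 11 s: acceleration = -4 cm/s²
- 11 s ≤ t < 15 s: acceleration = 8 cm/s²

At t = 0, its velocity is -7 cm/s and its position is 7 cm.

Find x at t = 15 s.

On each constant-a segment, Δv = aΔt and Δx = v₀Δt + ½aΔt²; chain segment to segment.
0–5 s: v starts -7 cm/s; Δx = -7·5 + ½·1·5² = -22.5 cm; v ends -2 cm/s.
5–11 s: v starts -2 cm/s; Δx = -2·6 + ½·-4·6² = -84 cm; v ends -26 cm/s.
11–15 s: v starts -26 cm/s; Δx = -26·4 + ½·8·4² = -40 cm; v ends 6 cm/s.
x(15) = 7 + Σ Δx = -139.5 cm.

-139.5 cm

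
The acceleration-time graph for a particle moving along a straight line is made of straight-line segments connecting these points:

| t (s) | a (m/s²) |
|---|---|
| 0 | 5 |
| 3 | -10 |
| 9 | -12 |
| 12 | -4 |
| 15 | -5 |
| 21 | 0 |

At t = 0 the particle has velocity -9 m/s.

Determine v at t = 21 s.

Δv equals the area under the a-t graph; then v = v₀ + Δv.
0–3 s: ½(5 + -10)(3) = -7.5 m/s
3–9 s: ½(-10 + -12)(6) = -66 m/s
9–12 s: ½(-12 + -4)(3) = -24 m/s
12–15 s: ½(-4 + -5)(3) = -13.5 m/s
15–21 s: ½(-5 + 0)(6) = -15 m/s
Δv = -126 m/s, so v(21) = -9 + (-126) = -135 m/s.

-135 m/s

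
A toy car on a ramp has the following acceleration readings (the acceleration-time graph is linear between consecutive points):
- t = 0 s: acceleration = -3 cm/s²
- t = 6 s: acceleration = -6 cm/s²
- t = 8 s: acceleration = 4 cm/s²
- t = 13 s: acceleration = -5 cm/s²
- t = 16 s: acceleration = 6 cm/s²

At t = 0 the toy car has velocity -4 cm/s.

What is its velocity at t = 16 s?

-34 cm/s

Δv equals the area under the a-t graph; then v = v₀ + Δv.
0–6 s: ½(-3 + -6)(6) = -27 cm/s
6–8 s: ½(-6 + 4)(2) = -2 cm/s
8–13 s: ½(4 + -5)(5) = -2.5 cm/s
13–16 s: ½(-5 + 6)(3) = 1.5 cm/s
Δv = -30 cm/s, so v(16) = -4 + (-30) = -34 cm/s.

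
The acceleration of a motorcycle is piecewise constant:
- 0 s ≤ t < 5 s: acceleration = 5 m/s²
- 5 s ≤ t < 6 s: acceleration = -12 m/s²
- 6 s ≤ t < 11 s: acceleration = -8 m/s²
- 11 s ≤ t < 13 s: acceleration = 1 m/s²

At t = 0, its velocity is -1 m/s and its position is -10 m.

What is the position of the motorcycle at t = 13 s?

-28.5 m

On each constant-a segment, Δv = aΔt and Δx = v₀Δt + ½aΔt²; chain segment to segment.
0–5 s: v starts -1 m/s; Δx = -1·5 + ½·5·5² = 57.5 m; v ends 24 m/s.
5–6 s: v starts 24 m/s; Δx = 24·1 + ½·-12·1² = 18 m; v ends 12 m/s.
6–11 s: v starts 12 m/s; Δx = 12·5 + ½·-8·5² = -40 m; v ends -28 m/s.
11–13 s: v starts -28 m/s; Δx = -28·2 + ½·1·2² = -54 m; v ends -26 m/s.
x(13) = -10 + Σ Δx = -28.5 m.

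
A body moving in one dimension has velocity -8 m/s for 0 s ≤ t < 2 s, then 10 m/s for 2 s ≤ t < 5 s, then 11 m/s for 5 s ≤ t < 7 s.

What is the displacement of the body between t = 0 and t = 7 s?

Net displacement equals the area under the velocity-time graph (areas below the axis count negative).
0–2 s: -8 × 2 = -16 m
2–5 s: 10 × 3 = 30 m
5–7 s: 11 × 2 = 22 m
Net displacement = 36 m

36 m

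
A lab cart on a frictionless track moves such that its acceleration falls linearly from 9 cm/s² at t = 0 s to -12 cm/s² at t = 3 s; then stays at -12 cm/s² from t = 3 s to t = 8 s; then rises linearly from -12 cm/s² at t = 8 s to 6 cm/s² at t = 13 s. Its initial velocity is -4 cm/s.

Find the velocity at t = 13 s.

-83.5 cm/s

Δv equals the area under the a-t graph; then v = v₀ + Δv.
0–3 s: ½(9 + -12)(3) = -4.5 cm/s
3–8 s: -12 × 5 = -60 cm/s
8–13 s: ½(-12 + 6)(5) = -15 cm/s
Δv = -79.5 cm/s, so v(13) = -4 + (-79.5) = -83.5 cm/s.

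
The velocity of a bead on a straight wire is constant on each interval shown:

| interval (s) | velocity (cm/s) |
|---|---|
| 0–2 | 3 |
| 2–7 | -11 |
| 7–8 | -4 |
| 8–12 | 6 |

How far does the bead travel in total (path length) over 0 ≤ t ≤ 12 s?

Total distance travelled is ∫|v| dt — sum the magnitudes of each area piece.
0–2 s: |3| × 2 = 6 cm
2–7 s: |-11| × 5 = 55 cm
7–8 s: |-4| × 1 = 4 cm
8–12 s: |6| × 4 = 24 cm
Total distance = 89 cm

89 cm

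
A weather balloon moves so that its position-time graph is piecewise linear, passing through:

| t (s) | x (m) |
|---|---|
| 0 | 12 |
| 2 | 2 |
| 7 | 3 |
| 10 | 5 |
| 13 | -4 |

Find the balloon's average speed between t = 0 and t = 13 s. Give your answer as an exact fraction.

22/13 m/s

Average speed = (total path length)/(elapsed time); on a piecewise-linear x-t graph the path length is Σ|Δx|.
0–2 s: |Δx| = |2 − 12| = 10 m
2–7 s: |Δx| = |3 − 2| = 1 m
7–10 s: |Δx| = |5 − 3| = 2 m
10–13 s: |Δx| = |-4 − 5| = 9 m
Total path = 22 m; average speed = 22/13 = 22/13 m/s.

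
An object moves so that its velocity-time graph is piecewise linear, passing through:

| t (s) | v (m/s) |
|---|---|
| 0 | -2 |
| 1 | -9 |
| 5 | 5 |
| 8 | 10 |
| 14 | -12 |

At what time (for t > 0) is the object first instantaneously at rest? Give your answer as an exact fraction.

v changes sign on 1–5 s (from -9 to 5); the graph is linear there, so v = 0 at t = 1 + (9)·(5 − 1)/(5 − -9) = 25/7 s.

t = 25/7 s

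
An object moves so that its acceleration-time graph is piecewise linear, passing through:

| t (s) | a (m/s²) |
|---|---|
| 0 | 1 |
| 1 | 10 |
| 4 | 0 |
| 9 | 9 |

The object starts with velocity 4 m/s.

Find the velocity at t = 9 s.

Δv equals the area under the a-t graph; then v = v₀ + Δv.
0–1 s: ½(1 + 10)(1) = 5.5 m/s
1–4 s: ½(10 + 0)(3) = 15 m/s
4–9 s: ½(0 + 9)(5) = 22.5 m/s
Δv = 43 m/s, so v(9) = 4 + (43) = 47 m/s.

47 m/s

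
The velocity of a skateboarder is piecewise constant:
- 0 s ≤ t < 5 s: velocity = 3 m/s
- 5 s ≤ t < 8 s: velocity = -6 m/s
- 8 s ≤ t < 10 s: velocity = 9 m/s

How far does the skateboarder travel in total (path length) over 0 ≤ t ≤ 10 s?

Distance (not displacement) is the total path length: add the absolute areas under v-t.
0–5 s: |3| × 5 = 15 m
5–8 s: |-6| × 3 = 18 m
8–10 s: |9| × 2 = 18 m
Total distance = 51 m

51 m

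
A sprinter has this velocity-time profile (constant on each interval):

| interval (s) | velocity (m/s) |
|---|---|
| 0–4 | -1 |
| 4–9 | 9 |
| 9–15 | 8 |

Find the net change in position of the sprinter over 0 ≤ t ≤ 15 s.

Net displacement equals the area under the velocity-time graph (areas below the axis count negative).
0–4 s: -1 × 4 = -4 m
4–9 s: 9 × 5 = 45 m
9–15 s: 8 × 6 = 48 m
Net displacement = 89 m

89 m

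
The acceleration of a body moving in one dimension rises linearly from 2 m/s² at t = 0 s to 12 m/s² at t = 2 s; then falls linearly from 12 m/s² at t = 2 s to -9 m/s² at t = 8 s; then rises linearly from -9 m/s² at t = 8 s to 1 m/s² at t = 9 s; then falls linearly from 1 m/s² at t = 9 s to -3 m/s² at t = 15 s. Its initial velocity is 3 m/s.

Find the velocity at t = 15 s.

16 m/s

Δv equals the area under the a-t graph; then v = v₀ + Δv.
0–2 s: ½(2 + 12)(2) = 14 m/s
2–8 s: ½(12 + -9)(6) = 9 m/s
8–9 s: ½(-9 + 1)(1) = -4 m/s
9–15 s: ½(1 + -3)(6) = -6 m/s
Δv = 13 m/s, so v(15) = 3 + (13) = 16 m/s.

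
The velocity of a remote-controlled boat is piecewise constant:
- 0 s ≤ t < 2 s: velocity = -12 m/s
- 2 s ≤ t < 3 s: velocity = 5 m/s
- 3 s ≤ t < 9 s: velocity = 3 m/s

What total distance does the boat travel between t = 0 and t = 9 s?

Total distance travelled is ∫|v| dt — sum the magnitudes of each area piece.
0–2 s: |-12| × 2 = 24 m
2–3 s: |5| × 1 = 5 m
3–9 s: |3| × 6 = 18 m
Total distance = 47 m

47 m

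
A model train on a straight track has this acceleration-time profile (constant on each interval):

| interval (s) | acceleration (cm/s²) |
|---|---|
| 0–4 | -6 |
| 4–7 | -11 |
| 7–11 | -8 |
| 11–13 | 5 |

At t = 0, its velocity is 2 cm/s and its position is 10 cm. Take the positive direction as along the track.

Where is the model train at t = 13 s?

On each constant-a segment, Δv = aΔt and Δx = v₀Δt + ½aΔt²; chain segment to segment.
0–4 s: v starts 2 cm/s; Δx = 2·4 + ½·-6·4² = -40 cm; v ends -22 cm/s.
4–7 s: v starts -22 cm/s; Δx = -22·3 + ½·-11·3² = -115.5 cm; v ends -55 cm/s.
7–11 s: v starts -55 cm/s; Δx = -55·4 + ½·-8·4² = -284 cm; v ends -87 cm/s.
11–13 s: v starts -87 cm/s; Δx = -87·2 + ½·5·2² = -164 cm; v ends -77 cm/s.
x(13) = 10 + Σ Δx = -593.5 cm.

-593.5 cm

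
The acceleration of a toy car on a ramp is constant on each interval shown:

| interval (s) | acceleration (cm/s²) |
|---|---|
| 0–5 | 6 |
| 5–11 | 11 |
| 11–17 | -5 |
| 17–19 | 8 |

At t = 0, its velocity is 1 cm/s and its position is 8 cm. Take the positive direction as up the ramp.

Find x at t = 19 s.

1114 cm

On each constant-a segment, Δv = aΔt and Δx = v₀Δt + ½aΔt²; chain segment to segment.
0–5 s: v starts 1 cm/s; Δx = 1·5 + ½·6·5² = 80 cm; v ends 31 cm/s.
5–11 s: v starts 31 cm/s; Δx = 31·6 + ½·11·6² = 384 cm; v ends 97 cm/s.
11–17 s: v starts 97 cm/s; Δx = 97·6 + ½·-5·6² = 492 cm; v ends 67 cm/s.
17–19 s: v starts 67 cm/s; Δx = 67·2 + ½·8·2² = 150 cm; v ends 83 cm/s.
x(19) = 8 + Σ Δx = 1114 cm.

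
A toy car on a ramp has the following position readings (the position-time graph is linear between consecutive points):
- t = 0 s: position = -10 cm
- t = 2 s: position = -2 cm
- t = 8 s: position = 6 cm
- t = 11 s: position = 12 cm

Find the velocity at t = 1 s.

4 cm/s

Velocity is the slope of the x-t graph on 0–2 s: (-2 − -10)/(2 − 0) = 4 cm/s.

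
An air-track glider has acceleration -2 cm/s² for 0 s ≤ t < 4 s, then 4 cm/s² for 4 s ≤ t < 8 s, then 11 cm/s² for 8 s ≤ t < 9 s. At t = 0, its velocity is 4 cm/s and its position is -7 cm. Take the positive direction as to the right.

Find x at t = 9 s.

On each constant-a segment, Δv = aΔt and Δx = v₀Δt + ½aΔt²; chain segment to segment.
0–4 s: v starts 4 cm/s; Δx = 4·4 + ½·-2·4² = 0 cm; v ends -4 cm/s.
4–8 s: v starts -4 cm/s; Δx = -4·4 + ½·4·4² = 16 cm; v ends 12 cm/s.
8–9 s: v starts 12 cm/s; Δx = 12·1 + ½·11·1² = 17.5 cm; v ends 23 cm/s.
x(9) = -7 + Σ Δx = 26.5 cm.

26.5 cm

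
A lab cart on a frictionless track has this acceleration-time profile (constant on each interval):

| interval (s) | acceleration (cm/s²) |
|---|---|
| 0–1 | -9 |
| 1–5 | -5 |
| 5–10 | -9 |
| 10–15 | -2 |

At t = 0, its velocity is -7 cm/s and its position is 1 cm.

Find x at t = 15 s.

On each constant-a segment, Δv = aΔt and Δx = v₀Δt + ½aΔt²; chain segment to segment.
0–1 s: v starts -7 cm/s; Δx = -7·1 + ½·-9·1² = -11.5 cm; v ends -16 cm/s.
1–5 s: v starts -16 cm/s; Δx = -16·4 + ½·-5·4² = -104 cm; v ends -36 cm/s.
5–10 s: v starts -36 cm/s; Δx = -36·5 + ½·-9·5² = -292.5 cm; v ends -81 cm/s.
10–15 s: v starts -81 cm/s; Δx = -81·5 + ½·-2·5² = -430 cm; v ends -91 cm/s.
x(15) = 1 + Σ Δx = -837 cm.

-837 cm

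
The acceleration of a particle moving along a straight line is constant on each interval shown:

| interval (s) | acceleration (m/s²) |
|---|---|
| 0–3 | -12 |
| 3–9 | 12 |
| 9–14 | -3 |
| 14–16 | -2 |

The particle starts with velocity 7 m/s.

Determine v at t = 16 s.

24 m/s

Δv equals the area under the a-t graph; then v = v₀ + Δv.
0–3 s: -12 × 3 = -36 m/s
3–9 s: 12 × 6 = 72 m/s
9–14 s: -3 × 5 = -15 m/s
14–16 s: -2 × 2 = -4 m/s
Δv = 17 m/s, so v(16) = 7 + (17) = 24 m/s.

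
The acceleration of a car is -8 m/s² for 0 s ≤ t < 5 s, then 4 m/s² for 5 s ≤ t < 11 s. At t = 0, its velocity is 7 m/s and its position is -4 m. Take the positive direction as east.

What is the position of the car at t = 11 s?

-195 m

On each constant-a segment, Δv = aΔt and Δx = v₀Δt + ½aΔt²; chain segment to segment.
0–5 s: v starts 7 m/s; Δx = 7·5 + ½·-8·5² = -65 m; v ends -33 m/s.
5–11 s: v starts -33 m/s; Δx = -33·6 + ½·4·6² = -126 m; v ends -9 m/s.
x(11) = -4 + Σ Δx = -195 m.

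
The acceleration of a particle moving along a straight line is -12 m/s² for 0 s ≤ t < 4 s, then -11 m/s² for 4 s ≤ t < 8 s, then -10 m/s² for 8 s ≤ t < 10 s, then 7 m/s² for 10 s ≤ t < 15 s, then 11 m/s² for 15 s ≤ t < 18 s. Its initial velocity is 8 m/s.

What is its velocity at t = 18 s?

Δv equals the area under the a-t graph; then v = v₀ + Δv.
0–4 s: -12 × 4 = -48 m/s
4–8 s: -11 × 4 = -44 m/s
8–10 s: -10 × 2 = -20 m/s
10–15 s: 7 × 5 = 35 m/s
15–18 s: 11 × 3 = 33 m/s
Δv = -44 m/s, so v(18) = 8 + (-44) = -36 m/s.

-36 m/s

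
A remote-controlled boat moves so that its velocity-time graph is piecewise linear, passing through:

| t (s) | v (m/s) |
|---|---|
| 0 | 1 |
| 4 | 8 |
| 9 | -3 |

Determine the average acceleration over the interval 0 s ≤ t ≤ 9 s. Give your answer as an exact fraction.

Average acceleration = Δv/Δt = (-3 − 1)/(9 − 0) = -4/9 m/s².

-4/9 m/s²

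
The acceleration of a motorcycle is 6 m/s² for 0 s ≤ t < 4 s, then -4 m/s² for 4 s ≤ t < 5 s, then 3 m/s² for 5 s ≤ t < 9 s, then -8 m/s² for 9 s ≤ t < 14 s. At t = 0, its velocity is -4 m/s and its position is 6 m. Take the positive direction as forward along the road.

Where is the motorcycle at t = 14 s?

On each constant-a segment, Δv = aΔt and Δx = v₀Δt + ½aΔt²; chain segment to segment.
0–4 s: v starts -4 m/s; Δx = -4·4 + ½·6·4² = 32 m; v ends 20 m/s.
4–5 s: v starts 20 m/s; Δx = 20·1 + ½·-4·1² = 18 m; v ends 16 m/s.
5–9 s: v starts 16 m/s; Δx = 16·4 + ½·3·4² = 88 m; v ends 28 m/s.
9–14 s: v starts 28 m/s; Δx = 28·5 + ½·-8·5² = 40 m; v ends -12 m/s.
x(14) = 6 + Σ Δx = 184 m.

184 m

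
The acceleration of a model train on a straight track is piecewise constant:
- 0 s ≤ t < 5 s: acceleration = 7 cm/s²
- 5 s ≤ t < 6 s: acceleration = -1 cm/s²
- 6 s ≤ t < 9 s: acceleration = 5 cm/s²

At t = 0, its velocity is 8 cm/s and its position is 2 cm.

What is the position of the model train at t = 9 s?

320.5 cm

On each constant-a segment, Δv = aΔt and Δx = v₀Δt + ½aΔt²; chain segment to segment.
0–5 s: v starts 8 cm/s; Δx = 8·5 + ½·7·5² = 127.5 cm; v ends 43 cm/s.
5–6 s: v starts 43 cm/s; Δx = 43·1 + ½·-1·1² = 42.5 cm; v ends 42 cm/s.
6–9 s: v starts 42 cm/s; Δx = 42·3 + ½·5·3² = 148.5 cm; v ends 57 cm/s.
x(9) = 2 + Σ Δx = 320.5 cm.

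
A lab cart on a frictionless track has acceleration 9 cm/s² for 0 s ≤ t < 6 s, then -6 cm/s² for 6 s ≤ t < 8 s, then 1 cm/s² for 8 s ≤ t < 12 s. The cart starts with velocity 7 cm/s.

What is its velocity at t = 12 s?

53 cm/s

Δv equals the area under the a-t graph; then v = v₀ + Δv.
0–6 s: 9 × 6 = 54 cm/s
6–8 s: -6 × 2 = -12 cm/s
8–12 s: 1 × 4 = 4 cm/s
Δv = 46 cm/s, so v(12) = 7 + (46) = 53 cm/s.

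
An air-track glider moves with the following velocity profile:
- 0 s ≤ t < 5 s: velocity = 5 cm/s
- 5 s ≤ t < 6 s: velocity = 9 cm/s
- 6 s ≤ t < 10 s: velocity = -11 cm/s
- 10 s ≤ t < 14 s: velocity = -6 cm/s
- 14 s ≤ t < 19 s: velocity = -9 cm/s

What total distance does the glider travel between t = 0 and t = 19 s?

Distance (not displacement) is the total path length: add the absolute areas under v-t.
0–5 s: |5| × 5 = 25 cm
5–6 s: |9| × 1 = 9 cm
6–10 s: |-11| × 4 = 44 cm
10–14 s: |-6| × 4 = 24 cm
14–19 s: |-9| × 5 = 45 cm
Total distance = 147 cm

147 cm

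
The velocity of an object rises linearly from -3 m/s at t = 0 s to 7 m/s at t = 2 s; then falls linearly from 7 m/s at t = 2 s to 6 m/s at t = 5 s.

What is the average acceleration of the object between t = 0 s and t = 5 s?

1.8 m/s²

Average acceleration = Δv/Δt = (6 − -3)/(5 − 0) = 1.8 m/s².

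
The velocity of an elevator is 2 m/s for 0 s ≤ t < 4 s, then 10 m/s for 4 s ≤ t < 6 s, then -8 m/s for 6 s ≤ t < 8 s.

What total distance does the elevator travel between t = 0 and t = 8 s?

44 m

Distance (not displacement) is the total path length: add the absolute areas under v-t.
0–4 s: |2| × 4 = 8 m
4–6 s: |10| × 2 = 20 m
6–8 s: |-8| × 2 = 16 m
Total distance = 44 m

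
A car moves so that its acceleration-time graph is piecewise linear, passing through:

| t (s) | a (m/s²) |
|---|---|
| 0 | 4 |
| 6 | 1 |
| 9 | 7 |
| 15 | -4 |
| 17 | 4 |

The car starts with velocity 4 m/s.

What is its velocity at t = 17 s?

40 m/s

Δv equals the area under the a-t graph; then v = v₀ + Δv.
0–6 s: ½(4 + 1)(6) = 15 m/s
6–9 s: ½(1 + 7)(3) = 12 m/s
9–15 s: ½(7 + -4)(6) = 9 m/s
15–17 s: ½(-4 + 4)(2) = 0 m/s
Δv = 36 m/s, so v(17) = 4 + (36) = 40 m/s.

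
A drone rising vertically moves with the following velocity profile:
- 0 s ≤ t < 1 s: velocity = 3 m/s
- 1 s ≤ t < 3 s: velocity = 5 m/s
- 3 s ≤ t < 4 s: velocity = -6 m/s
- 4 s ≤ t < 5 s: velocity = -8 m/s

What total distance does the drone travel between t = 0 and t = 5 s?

27 m

Distance (not displacement) is the total path length: add the absolute areas under v-t.
0–1 s: |3| × 1 = 3 m
1–3 s: |5| × 2 = 10 m
3–4 s: |-6| × 1 = 6 m
4–5 s: |-8| × 1 = 8 m
Total distance = 27 m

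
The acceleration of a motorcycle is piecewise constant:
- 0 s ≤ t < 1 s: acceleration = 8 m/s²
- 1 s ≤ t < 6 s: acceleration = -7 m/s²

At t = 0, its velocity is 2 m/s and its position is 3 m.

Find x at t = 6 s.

-28.5 m

On each constant-a segment, Δv = aΔt and Δx = v₀Δt + ½aΔt²; chain segment to segment.
0–1 s: v starts 2 m/s; Δx = 2·1 + ½·8·1² = 6 m; v ends 10 m/s.
1–6 s: v starts 10 m/s; Δx = 10·5 + ½·-7·5² = -37.5 m; v ends -25 m/s.
x(6) = 3 + Σ Δx = -28.5 m.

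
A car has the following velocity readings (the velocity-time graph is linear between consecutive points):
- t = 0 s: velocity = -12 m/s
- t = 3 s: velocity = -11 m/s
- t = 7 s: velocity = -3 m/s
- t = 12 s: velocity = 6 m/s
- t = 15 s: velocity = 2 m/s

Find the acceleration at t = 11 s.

1.8 m/s²

Acceleration is the slope of the v-t graph on 7–12 s: (6 − -3)/(12 − 7) = 1.8 m/s².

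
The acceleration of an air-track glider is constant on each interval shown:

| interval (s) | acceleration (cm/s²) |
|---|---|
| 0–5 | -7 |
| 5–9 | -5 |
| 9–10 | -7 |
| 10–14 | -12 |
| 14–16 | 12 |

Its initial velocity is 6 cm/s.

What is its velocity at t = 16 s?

-80 cm/s

Δv equals the area under the a-t graph; then v = v₀ + Δv.
0–5 s: -7 × 5 = -35 cm/s
5–9 s: -5 × 4 = -20 cm/s
9–10 s: -7 × 1 = -7 cm/s
10–14 s: -12 × 4 = -48 cm/s
14–16 s: 12 × 2 = 24 cm/s
Δv = -86 cm/s, so v(16) = 6 + (-86) = -80 cm/s.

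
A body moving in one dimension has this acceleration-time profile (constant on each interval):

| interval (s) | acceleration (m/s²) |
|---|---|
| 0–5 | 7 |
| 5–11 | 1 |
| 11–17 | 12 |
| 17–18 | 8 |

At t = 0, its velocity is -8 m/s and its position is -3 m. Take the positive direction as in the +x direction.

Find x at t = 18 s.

On each constant-a segment, Δv = aΔt and Δx = v₀Δt + ½aΔt²; chain segment to segment.
0–5 s: v starts -8 m/s; Δx = -8·5 + ½·7·5² = 47.5 m; v ends 27 m/s.
5–11 s: v starts 27 m/s; Δx = 27·6 + ½·1·6² = 180 m; v ends 33 m/s.
11–17 s: v starts 33 m/s; Δx = 33·6 + ½·12·6² = 414 m; v ends 105 m/s.
17–18 s: v starts 105 m/s; Δx = 105·1 + ½·8·1² = 109 m; v ends 113 m/s.
x(18) = -3 + Σ Δx = 747.5 m.

747.5 m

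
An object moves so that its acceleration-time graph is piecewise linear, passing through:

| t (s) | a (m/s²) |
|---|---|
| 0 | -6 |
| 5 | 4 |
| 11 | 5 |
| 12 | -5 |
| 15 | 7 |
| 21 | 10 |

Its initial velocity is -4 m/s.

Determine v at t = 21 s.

Δv equals the area under the a-t graph; then v = v₀ + Δv.
0–5 s: ½(-6 + 4)(5) = -5 m/s
5–11 s: ½(4 + 5)(6) = 27 m/s
11–12 s: ½(5 + -5)(1) = 0 m/s
12–15 s: ½(-5 + 7)(3) = 3 m/s
15–21 s: ½(7 + 10)(6) = 51 m/s
Δv = 76 m/s, so v(21) = -4 + (76) = 72 m/s.

72 m/s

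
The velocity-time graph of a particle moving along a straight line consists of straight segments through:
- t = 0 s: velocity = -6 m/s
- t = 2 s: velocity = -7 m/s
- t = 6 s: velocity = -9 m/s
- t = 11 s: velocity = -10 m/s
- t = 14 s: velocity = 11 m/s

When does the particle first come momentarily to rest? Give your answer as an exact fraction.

v changes sign on 11–14 s (from -10 to 11); the graph is linear there, so v = 0 at t = 11 + (10)·(14 − 11)/(11 − -10) = 87/7 s.

t = 87/7 s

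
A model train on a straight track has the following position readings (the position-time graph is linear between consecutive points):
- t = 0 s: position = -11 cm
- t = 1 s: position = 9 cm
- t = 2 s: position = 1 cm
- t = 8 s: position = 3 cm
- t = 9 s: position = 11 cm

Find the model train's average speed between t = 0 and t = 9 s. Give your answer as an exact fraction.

Average speed = (total path length)/(elapsed time); on a piecewise-linear x-t graph the path length is Σ|Δx|.
0–1 s: |Δx| = |9 − -11| = 20 cm
1–2 s: |Δx| = |1 − 9| = 8 cm
2–8 s: |Δx| = |3 − 1| = 2 cm
8–9 s: |Δx| = |11 − 3| = 8 cm
Total path = 38 cm; average speed = 38/9 = 38/9 cm/s.

38/9 cm/s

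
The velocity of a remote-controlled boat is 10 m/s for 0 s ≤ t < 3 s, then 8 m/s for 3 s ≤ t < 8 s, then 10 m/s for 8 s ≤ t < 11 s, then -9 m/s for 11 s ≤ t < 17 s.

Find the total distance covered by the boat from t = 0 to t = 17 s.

Total distance travelled is ∫|v| dt — sum the magnitudes of each area piece.
0–3 s: |10| × 3 = 30 m
3–8 s: |8| × 5 = 40 m
8–11 s: |10| × 3 = 30 m
11–17 s: |-9| × 6 = 54 m
Total distance = 154 m

154 m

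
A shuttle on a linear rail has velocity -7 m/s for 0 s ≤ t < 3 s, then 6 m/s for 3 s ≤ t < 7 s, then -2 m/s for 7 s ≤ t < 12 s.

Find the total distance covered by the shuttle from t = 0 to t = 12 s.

55 m

Total distance travelled is ∫|v| dt — sum the magnitudes of each area piece.
0–3 s: |-7| × 3 = 21 m
3–7 s: |6| × 4 = 24 m
7–12 s: |-2| × 5 = 10 m
Total distance = 55 m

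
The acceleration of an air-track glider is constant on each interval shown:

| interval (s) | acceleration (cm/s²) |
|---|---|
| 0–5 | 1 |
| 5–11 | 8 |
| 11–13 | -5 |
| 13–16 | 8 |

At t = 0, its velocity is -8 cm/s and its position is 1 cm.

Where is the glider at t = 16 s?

320.5 cm

On each constant-a segment, Δv = aΔt and Δx = v₀Δt + ½aΔt²; chain segment to segment.
0–5 s: v starts -8 cm/s; Δx = -8·5 + ½·1·5² = -27.5 cm; v ends -3 cm/s.
5–11 s: v starts -3 cm/s; Δx = -3·6 + ½·8·6² = 126 cm; v ends 45 cm/s.
11–13 s: v starts 45 cm/s; Δx = 45·2 + ½·-5·2² = 80 cm; v ends 35 cm/s.
13–16 s: v starts 35 cm/s; Δx = 35·3 + ½·8·3² = 141 cm; v ends 59 cm/s.
x(16) = 1 + Σ Δx = 320.5 cm.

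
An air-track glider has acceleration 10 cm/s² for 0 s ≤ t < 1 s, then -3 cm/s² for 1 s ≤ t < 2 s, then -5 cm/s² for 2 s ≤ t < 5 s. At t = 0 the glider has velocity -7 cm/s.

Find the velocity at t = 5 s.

-15 cm/s

Δv equals the area under the a-t graph; then v = v₀ + Δv.
0–1 s: 10 × 1 = 10 cm/s
1–2 s: -3 × 1 = -3 cm/s
2–5 s: -5 × 3 = -15 cm/s
Δv = -8 cm/s, so v(5) = -7 + (-8) = -15 cm/s.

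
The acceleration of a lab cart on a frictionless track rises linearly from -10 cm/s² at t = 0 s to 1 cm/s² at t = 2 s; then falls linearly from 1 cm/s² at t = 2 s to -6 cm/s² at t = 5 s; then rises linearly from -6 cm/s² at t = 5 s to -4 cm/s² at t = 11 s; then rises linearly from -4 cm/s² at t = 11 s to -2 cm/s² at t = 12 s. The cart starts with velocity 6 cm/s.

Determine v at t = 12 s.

-43.5 cm/s

Δv equals the area under the a-t graph; then v = v₀ + Δv.
0–2 s: ½(-10 + 1)(2) = -9 cm/s
2–5 s: ½(1 + -6)(3) = -7.5 cm/s
5–11 s: ½(-6 + -4)(6) = -30 cm/s
11–12 s: ½(-4 + -2)(1) = -3 cm/s
Δv = -49.5 cm/s, so v(12) = 6 + (-49.5) = -43.5 cm/s.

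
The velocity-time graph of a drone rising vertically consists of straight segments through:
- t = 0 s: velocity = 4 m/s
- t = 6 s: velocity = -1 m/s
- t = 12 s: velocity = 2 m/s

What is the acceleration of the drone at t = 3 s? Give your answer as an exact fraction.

Acceleration is the slope of the v-t graph on 0–6 s: (-1 − 4)/(6 − 0) = -5/6 m/s².

-5/6 m/s²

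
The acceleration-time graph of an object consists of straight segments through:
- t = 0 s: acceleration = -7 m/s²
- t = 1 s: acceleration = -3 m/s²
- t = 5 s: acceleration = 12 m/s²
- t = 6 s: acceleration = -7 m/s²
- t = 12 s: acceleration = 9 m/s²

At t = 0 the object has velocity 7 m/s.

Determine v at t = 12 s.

28.5 m/s

Δv equals the area under the a-t graph; then v = v₀ + Δv.
0–1 s: ½(-7 + -3)(1) = -5 m/s
1–5 s: ½(-3 + 12)(4) = 18 m/s
5–6 s: ½(12 + -7)(1) = 2.5 m/s
6–12 s: ½(-7 + 9)(6) = 6 m/s
Δv = 21.5 m/s, so v(12) = 7 + (21.5) = 28.5 m/s.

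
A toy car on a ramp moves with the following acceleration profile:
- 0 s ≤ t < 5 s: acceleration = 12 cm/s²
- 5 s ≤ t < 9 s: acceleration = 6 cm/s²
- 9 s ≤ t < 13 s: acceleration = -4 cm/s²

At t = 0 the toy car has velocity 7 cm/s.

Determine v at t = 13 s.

Δv equals the area under the a-t graph; then v = v₀ + Δv.
0–5 s: 12 × 5 = 60 cm/s
5–9 s: 6 × 4 = 24 cm/s
9–13 s: -4 × 4 = -16 cm/s
Δv = 68 cm/s, so v(13) = 7 + (68) = 75 cm/s.

75 cm/s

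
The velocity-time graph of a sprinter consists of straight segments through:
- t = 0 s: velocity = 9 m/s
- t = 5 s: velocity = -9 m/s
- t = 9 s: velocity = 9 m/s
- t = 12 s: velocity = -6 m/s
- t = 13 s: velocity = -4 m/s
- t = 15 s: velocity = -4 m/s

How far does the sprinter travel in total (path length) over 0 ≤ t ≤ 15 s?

65.2 m

Distance (not displacement) is the total path length: add the absolute areas under v-t.
0–5 s: v = 0 at t = 2.5 s; triangle areas 11.25 + 11.25 = 22.5 m
5–9 s: v = 0 at t = 7 s; triangle areas 9 + 9 = 18 m
9–12 s: v = 0 at t = 10.8 s; triangle areas 8.1 + 3.6 = 11.7 m
12–13 s: |½(-6 + -4)(1)| = 5 m
13–15 s: |-4| × 2 = 8 m
Total distance = 65.2 m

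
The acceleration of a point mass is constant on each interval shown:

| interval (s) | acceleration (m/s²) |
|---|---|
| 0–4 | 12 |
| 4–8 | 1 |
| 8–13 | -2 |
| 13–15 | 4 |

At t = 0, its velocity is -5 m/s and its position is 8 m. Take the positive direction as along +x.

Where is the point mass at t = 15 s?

On each constant-a segment, Δv = aΔt and Δx = v₀Δt + ½aΔt²; chain segment to segment.
0–4 s: v starts -5 m/s; Δx = -5·4 + ½·12·4² = 76 m; v ends 43 m/s.
4–8 s: v starts 43 m/s; Δx = 43·4 + ½·1·4² = 180 m; v ends 47 m/s.
8–13 s: v starts 47 m/s; Δx = 47·5 + ½·-2·5² = 210 m; v ends 37 m/s.
13–15 s: v starts 37 m/s; Δx = 37·2 + ½·4·2² = 82 m; v ends 45 m/s.
x(15) = 8 + Σ Δx = 556 m.

556 m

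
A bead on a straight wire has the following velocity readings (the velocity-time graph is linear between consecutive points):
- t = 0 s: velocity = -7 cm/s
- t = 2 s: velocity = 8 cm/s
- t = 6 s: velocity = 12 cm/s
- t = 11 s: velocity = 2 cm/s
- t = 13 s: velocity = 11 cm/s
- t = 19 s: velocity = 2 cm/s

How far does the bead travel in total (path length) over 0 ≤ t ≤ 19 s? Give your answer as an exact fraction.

Distance (not displacement) is the total path length: add the absolute areas under v-t.
0–2 s: v = 0 at t = 14/15 s; triangle areas 49/15 + 64/15 = 113/15 cm
2–6 s: |½(8 + 12)(4)| = 40 cm
6–11 s: |½(12 + 2)(5)| = 35 cm
11–13 s: |½(2 + 11)(2)| = 13 cm
13–19 s: |½(11 + 2)(6)| = 39 cm
Total distance = 2018/15 cm

2018/15 cm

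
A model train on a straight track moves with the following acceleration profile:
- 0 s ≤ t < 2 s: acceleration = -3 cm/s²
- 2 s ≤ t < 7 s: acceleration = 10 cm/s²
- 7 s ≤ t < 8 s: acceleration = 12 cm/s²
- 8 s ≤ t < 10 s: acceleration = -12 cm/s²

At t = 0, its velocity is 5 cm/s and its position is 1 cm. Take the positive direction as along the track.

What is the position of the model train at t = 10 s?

On each constant-a segment, Δv = aΔt and Δx = v₀Δt + ½aΔt²; chain segment to segment.
0–2 s: v starts 5 cm/s; Δx = 5·2 + ½·-3·2² = 4 cm; v ends -1 cm/s.
2–7 s: v starts -1 cm/s; Δx = -1·5 + ½·10·5² = 120 cm; v ends 49 cm/s.
7–8 s: v starts 49 cm/s; Δx = 49·1 + ½·12·1² = 55 cm; v ends 61 cm/s.
8–10 s: v starts 61 cm/s; Δx = 61·2 + ½·-12·2² = 98 cm; v ends 37 cm/s.
x(10) = 1 + Σ Δx = 278 cm.

278 cm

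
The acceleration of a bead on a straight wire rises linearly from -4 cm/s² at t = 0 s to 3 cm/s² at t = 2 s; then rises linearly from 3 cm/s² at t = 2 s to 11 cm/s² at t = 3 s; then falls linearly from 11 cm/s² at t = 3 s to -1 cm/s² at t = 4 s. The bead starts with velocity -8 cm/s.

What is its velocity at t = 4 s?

Δv equals the area under the a-t graph; then v = v₀ + Δv.
0–2 s: ½(-4 + 3)(2) = -1 cm/s
2–3 s: ½(3 + 11)(1) = 7 cm/s
3–4 s: ½(11 + -1)(1) = 5 cm/s
Δv = 11 cm/s, so v(4) = -8 + (11) = 3 cm/s.

3 cm/s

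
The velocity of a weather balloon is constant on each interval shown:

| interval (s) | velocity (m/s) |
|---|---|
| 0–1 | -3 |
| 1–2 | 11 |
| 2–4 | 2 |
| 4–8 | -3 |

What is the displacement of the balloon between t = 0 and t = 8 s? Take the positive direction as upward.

Displacement is the signed area under the v-t curve.
0–1 s: -3 × 1 = -3 m
1–2 s: 11 × 1 = 11 m
2–4 s: 2 × 2 = 4 m
4–8 s: -3 × 4 = -12 m
Net displacement = 0 m

0 m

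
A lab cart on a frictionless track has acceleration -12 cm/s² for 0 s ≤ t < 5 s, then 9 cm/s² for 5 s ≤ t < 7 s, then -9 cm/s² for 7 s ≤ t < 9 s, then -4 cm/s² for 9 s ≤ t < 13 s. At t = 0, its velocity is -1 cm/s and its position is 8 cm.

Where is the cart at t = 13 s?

-631 cm

On each constant-a segment, Δv = aΔt and Δx = v₀Δt + ½aΔt²; chain segment to segment.
0–5 s: v starts -1 cm/s; Δx = -1·5 + ½·-12·5² = -155 cm; v ends -61 cm/s.
5–7 s: v starts -61 cm/s; Δx = -61·2 + ½·9·2² = -104 cm; v ends -43 cm/s.
7–9 s: v starts -43 cm/s; Δx = -43·2 + ½·-9·2² = -104 cm; v ends -61 cm/s.
9–13 s: v starts -61 cm/s; Δx = -61·4 + ½·-4·4² = -276 cm; v ends -77 cm/s.
x(13) = 8 + Σ Δx = -631 cm.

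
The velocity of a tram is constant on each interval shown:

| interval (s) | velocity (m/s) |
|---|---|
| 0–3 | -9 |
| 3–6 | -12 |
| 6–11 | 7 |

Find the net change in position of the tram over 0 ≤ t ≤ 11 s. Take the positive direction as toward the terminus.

-28 m

Net displacement equals the area under the velocity-time graph (areas below the axis count negative).
0–3 s: -9 × 3 = -27 m
3–6 s: -12 × 3 = -36 m
6–11 s: 7 × 5 = 35 m
Net displacement = -28 m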